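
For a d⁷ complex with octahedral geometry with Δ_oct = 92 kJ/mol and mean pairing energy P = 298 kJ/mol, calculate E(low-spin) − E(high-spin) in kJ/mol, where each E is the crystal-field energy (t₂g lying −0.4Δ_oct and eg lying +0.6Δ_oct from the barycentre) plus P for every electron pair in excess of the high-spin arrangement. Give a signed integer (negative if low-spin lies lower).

206

High-spin d⁷ fills as t₂g⁵ eg² with CFSE 5(−0.4) + 2(+0.6) = -0.8Δ_oct = -74 kJ/mol.
Low-spin: t₂g⁶ eg¹, orbital CFSE = -1.8Δ_oct = -166 kJ/mol; plus 1 excess pair × P = +298 kJ/mol; total 132 kJ/mol.
E(LS) − E(HS) = 132 − (-74) = 206 kJ/mol.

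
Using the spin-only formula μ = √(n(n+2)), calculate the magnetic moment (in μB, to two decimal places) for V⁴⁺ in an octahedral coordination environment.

V sits in group 5; removing 4 electrons leaves V⁴⁺ with 5 − 4 = 1 d electrons.
For octahedral d¹ the high- and low-spin configurations coincide.
Configuration: t2g^1 e_g^0 → 1 unpaired electron.
μ(spin-only) = √[1(1+2)] = √3 ≈ 1.73 μB.

1.73 μB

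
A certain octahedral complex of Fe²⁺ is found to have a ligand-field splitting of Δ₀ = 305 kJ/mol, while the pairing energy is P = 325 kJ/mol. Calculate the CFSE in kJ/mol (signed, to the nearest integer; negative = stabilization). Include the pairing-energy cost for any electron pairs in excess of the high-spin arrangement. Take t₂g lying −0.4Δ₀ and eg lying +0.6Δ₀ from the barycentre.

Fe is in group 8, so Fe²⁺ is d⁶ (8 − 2 = 6).
Since Δ₀ = 305 kJ/mol < P = 325 kJ/mol, the complex adopts the high-spin configuration.
That gives t₂g⁴ eg².
Orbital CFSE = -0.4Δ₀ = -0.4 × 305 = -122 kJ/mol.
High-spin has no excess pairs, so no pairing correction applies.

-122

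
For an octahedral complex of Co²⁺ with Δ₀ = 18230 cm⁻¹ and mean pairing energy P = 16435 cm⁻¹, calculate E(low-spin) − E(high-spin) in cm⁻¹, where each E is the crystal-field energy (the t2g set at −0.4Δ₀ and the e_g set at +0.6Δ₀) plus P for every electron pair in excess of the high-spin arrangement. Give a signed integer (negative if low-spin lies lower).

Group 9 minus oxidation state +2 gives a d⁷ configuration for Co²⁺.
In the high-spin limit (t2g^5 e_g^2) the orbital term is -0.8Δ₀ = -14584 cm⁻¹, with no excess pairing.
For low-spin the configuration is t2g^6 e_g^1: orbital energy -1.8 × 18230 = -32814 cm⁻¹, and 1 additional pair relative to high-spin adds 16435 cm⁻¹, giving -16379 cm⁻¹.
E(LS) − E(HS) = -16379 − (-14584) = -1795 cm⁻¹.

-1795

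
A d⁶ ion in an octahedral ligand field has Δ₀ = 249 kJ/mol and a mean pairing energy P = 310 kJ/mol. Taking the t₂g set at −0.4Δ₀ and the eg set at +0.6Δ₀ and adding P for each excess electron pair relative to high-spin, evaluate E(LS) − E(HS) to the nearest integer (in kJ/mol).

In the high-spin limit (t₂g⁴ eg²) the orbital term is -0.4Δ₀ = -100 kJ/mol, with no excess pairing.
For low-spin the configuration is t₂g⁶ eg⁰: orbital energy -2.4 × 249 = -598 kJ/mol, and 2 additional pairs relative to high-spin add 620 kJ/mol, giving 22 kJ/mol.
Thus E(LS) − E(HS) = 122 kJ/mol.

122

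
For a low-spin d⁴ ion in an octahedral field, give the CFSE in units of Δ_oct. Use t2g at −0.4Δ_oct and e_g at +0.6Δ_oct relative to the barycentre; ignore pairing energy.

Configuration: t2g^4 e_g^0.
CFSE = 4(-0.4Δ_oct) + 0(0.6Δ_oct) = -1.6Δ_oct + 0.0Δ_oct = -1.6Δ_oct.

-1.6 Δ_oct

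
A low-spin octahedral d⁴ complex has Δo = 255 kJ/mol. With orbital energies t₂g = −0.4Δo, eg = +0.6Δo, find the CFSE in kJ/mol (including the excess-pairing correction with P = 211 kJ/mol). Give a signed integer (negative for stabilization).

Electron filling gives t₂g⁴ eg⁰.
CFSE(orbital) = 4×(-0.4Δo) + 0×(0.6Δo) = -1.6Δo; with Δo = 255 kJ/mol that is -408 kJ/mol.
High-spin d⁴ would be t₂g³ eg¹ with 0 pairs; low-spin has 1, so 1 excess pair costs +1P = +211 kJ/mol.
Overall CFSE = -408 + 211 = -197 kJ/mol.

-197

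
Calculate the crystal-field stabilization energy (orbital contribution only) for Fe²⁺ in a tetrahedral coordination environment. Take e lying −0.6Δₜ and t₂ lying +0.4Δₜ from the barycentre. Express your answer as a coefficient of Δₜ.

Fe is in group 8, so Fe²⁺ is d⁶ (8 − 2 = 6).
With tetrahedral geometry the complex is necessarily high-spin.
Configuration: e³ t₂³.
CFSE = 3(-0.6Δₜ) + 3(0.4Δₜ) = -1.8Δₜ + 1.2Δₜ = -0.6Δₜ.

-0.6 Δₜ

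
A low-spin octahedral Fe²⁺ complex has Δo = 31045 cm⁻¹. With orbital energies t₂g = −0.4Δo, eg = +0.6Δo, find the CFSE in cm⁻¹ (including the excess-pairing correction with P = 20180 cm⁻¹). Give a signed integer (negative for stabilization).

Group 8 minus oxidation state +2 gives a d⁶ configuration for Fe²⁺.
The d⁶ electrons fill as t₂g⁶ eg⁰.
The orbital stabilization is -2.4Δo = -2.4 × 31045 = -74508 cm⁻¹.
Relative to high-spin t₂g⁴ eg² (1 paired), the low-spin configuration has 2 additional pairs, contributing +2 × 20180 = +40360 cm⁻¹.
Net CFSE = -74508 + 40360 = -34148 cm⁻¹.

-34148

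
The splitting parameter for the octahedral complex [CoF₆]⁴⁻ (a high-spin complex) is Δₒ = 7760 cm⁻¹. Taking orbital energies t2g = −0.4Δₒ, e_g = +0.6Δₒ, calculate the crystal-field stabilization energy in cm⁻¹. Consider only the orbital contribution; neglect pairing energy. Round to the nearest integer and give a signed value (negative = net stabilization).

Each F⁻ contributes -1; 6 × (-1) = -6. With overall charge -4, Co is in the +2 oxidation state.
Group 9 minus oxidation state +2 gives a d⁷ configuration for Co²⁺.
The d⁷ electrons fill as t2g^5 e_g^2.
Orbital CFSE = 5(-0.4) + 2(0.6) = -0.8Δₒ = -0.8 × 7760 = -6208 cm⁻¹.

-6208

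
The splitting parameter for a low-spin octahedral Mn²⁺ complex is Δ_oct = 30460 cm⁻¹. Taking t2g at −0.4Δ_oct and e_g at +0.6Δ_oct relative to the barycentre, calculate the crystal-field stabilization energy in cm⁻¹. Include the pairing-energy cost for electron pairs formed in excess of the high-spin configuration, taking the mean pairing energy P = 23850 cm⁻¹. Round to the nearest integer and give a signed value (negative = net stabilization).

Mn²⁺: group 7, so d-count = 7 − 2 = 5.
Configuration: t2g^5 e_g^0.
Orbital CFSE = 5(-0.4) + 0(0.6) = -2.0Δ_oct = -2.0 × 30460 = -60920 cm⁻¹.
Relative to high-spin t2g^3 e_g^2 (0 paired), the low-spin configuration has 2 additional pairs, contributing +2 × 23850 = +47700 cm⁻¹.
Overall CFSE = -60920 + 47700 = -13220 cm⁻¹.

-13220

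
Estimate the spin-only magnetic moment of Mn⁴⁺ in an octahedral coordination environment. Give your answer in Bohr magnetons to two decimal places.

Group 7 minus oxidation state +4 gives a d³ configuration for Mn⁴⁺.
For octahedral d³ the high- and low-spin configurations coincide.
Configuration: t2g^3 e_g^0 → 3 unpaired electrons.
μ(spin-only) = √[3(3+2)] = √15 ≈ 3.87 Bohr magnetons.

3.87 Bohr magnetons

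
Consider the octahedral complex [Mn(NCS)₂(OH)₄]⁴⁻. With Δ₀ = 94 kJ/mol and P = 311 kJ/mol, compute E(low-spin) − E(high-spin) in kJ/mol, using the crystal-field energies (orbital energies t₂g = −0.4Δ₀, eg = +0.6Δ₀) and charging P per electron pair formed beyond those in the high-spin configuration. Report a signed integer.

Ligand charges: 2×(-1) from NCS⁻ and 4×(-1) from OH⁻ sum to -6; with overall charge -4, Mn is +2.
Mn sits in group 7; removing 2 electrons leaves Mn²⁺ with 7 − 2 = 5 d electrons.
High-spin d⁵ fills as t₂g³ eg² with CFSE 3(−0.4) + 2(+0.6) = 0.0Δ₀ = 0 kJ/mol.
For low-spin the configuration is t₂g⁵ eg⁰: orbital energy -2.0 × 94 = -188 kJ/mol, and 2 additional pairs relative to high-spin add 622 kJ/mol, giving 434 kJ/mol.
E(LS) − E(HS) = 434 − (0) = 434 kJ/mol.

434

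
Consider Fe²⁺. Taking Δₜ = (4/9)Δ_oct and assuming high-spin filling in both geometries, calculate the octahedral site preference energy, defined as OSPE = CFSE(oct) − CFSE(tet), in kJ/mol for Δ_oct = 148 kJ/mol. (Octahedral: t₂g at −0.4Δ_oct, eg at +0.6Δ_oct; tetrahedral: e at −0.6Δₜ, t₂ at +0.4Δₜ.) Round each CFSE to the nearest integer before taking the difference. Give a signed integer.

-20

Group 8 minus oxidation state +2 gives a d⁶ configuration for Fe²⁺.
In an octahedral site d⁶ (HS) is t₂g⁴ eg², giving CFSE(oct) = -0.4Δ_oct = -59 kJ/mol.
In a tetrahedral site the filling is e³ t₂³: CFSE(tet) = -0.6Δₜ = -0.6 × (4/9)(148) = -39 kJ/mol.
Subtracting, OSPE = -59 − (-39) = -20 kJ/mol.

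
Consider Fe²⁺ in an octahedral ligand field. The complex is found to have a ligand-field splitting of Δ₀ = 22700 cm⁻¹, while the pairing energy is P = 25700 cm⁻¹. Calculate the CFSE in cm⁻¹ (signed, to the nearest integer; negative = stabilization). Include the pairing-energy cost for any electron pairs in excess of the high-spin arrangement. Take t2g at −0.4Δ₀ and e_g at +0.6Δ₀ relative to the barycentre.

-9080

Fe²⁺: group 8, so d-count = 8 − 2 = 6.
Δ₀ < P, so pairing is avoided: the ground state is high-spin.
Configuration: t2g^4 e_g^2.
Orbital CFSE = -0.4Δ₀ = -0.4 × 22700 = -9080 cm⁻¹.
High-spin has no excess pairs, so no pairing correction applies.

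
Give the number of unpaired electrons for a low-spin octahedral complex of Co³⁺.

0

Co is in group 9, so Co³⁺ is d⁶ (9 − 3 = 6).
Configuration: t₂g⁶ eg⁰, giving 0 unpaired electrons.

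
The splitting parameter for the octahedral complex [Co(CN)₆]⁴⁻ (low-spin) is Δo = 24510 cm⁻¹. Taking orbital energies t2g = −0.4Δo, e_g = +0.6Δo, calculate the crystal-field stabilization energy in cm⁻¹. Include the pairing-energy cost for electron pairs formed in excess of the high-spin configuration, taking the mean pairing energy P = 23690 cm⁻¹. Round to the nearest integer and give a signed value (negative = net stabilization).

Each CN⁻ contributes -1; 6 × (-1) = -6. With overall charge -4, Co is in the +2 oxidation state.
Co is in group 9, so Co²⁺ is d⁷ (9 − 2 = 7).
Electron filling gives t2g^6 e_g^1.
CFSE(orbital) = 6×(-0.4Δo) + 1×(0.6Δo) = -1.8Δo; with Δo = 24510 cm⁻¹ that is -44118 cm⁻¹.
High-spin d⁷ would be t2g^5 e_g^2 with 2 pairs; low-spin has 3, so 1 excess pair costs +1P = +23690 cm⁻¹.
Combining: -44118 + 23690 = -20428 cm⁻¹.

-20428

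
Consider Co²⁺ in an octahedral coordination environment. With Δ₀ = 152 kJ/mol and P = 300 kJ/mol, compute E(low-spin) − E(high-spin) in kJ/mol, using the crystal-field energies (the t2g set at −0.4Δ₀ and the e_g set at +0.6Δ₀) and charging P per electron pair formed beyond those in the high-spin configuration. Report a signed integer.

148

Co is in group 9, so Co²⁺ is d⁷ (9 − 2 = 7).
High-spin: t2g^5 e_g^2, CFSE = -0.8Δ₀ = -122 kJ/mol.
Low-spin: t2g^6 e_g^1, orbital CFSE = -1.8Δ₀ = -274 kJ/mol; plus 1 excess pair × P = +300 kJ/mol; total 26 kJ/mol.
The difference is 26 − (-122) = 148 kJ/mol, so high-spin lies lower.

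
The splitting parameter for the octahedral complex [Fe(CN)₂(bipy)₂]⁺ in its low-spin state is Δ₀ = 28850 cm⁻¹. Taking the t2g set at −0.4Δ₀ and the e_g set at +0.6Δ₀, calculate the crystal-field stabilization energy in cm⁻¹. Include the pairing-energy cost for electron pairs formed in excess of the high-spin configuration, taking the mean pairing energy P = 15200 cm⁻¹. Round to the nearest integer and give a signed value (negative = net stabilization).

Ligand charges: 2×(-1) from CN⁻ and 2×(+0) from bipy sum to -2; with overall charge +1, Fe is +3.
Fe is in group 8, so Fe³⁺ is d⁵ (8 − 3 = 5).
Electron filling gives t2g^5 e_g^0.
CFSE(orbital) = 5×(-0.4Δ₀) + 0×(0.6Δ₀) = -2.0Δ₀; with Δ₀ = 28850 cm⁻¹ that is -57700 cm⁻¹.
Relative to high-spin t2g^3 e_g^2 (0 paired), the low-spin configuration has 2 additional pairs, contributing +2 × 15200 = +30400 cm⁻¹.
Combining: -57700 + 30400 = -27300 cm⁻¹.

-27300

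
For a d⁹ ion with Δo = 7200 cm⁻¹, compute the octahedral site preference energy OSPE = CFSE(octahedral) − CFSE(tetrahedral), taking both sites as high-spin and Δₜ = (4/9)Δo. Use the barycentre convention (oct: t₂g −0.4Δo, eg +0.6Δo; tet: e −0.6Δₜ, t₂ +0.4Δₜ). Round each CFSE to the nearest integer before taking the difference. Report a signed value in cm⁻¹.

Octahedral high-spin t2g^6 e_g^3: CFSE = -0.6 × 7200 = -4320 cm⁻¹.
Tetrahedral: e^4 t2^5, CFSE = 4(−0.6) + 5(+0.4) = -0.4Δₜ = -0.4 × (4/9) × 7200 = -1280 cm⁻¹.
Subtracting, OSPE = -4320 − (-1280) = -3040 cm⁻¹.

-3040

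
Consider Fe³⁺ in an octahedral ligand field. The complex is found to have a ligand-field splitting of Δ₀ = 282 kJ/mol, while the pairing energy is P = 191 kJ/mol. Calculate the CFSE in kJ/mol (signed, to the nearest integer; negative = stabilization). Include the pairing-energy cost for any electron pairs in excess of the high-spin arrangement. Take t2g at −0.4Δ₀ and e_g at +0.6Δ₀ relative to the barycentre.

-182

Fe sits in group 8; removing 3 electrons leaves Fe³⁺ with 8 − 3 = 5 d electrons.
Δ₀ > P, so pairing is preferred: the ground state is low-spin.
Filling d⁵ accordingly: t2g^5 e_g^0.
Orbital CFSE = -2.0Δ₀ = -2.0 × 282 = -564 kJ/mol.
Excess pairs vs high-spin: 2 − 0 = 2; pairing cost = +382 kJ/mol.
Net CFSE = -564 + 382 = -182 kJ/mol.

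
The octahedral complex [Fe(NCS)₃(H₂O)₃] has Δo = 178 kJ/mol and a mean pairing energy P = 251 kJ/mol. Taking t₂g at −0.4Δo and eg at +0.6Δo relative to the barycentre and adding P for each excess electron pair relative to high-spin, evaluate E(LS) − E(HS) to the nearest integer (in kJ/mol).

146

Ligand charges: 3×(-1) from NCS⁻ and 3×(+0) from H₂O sum to -3; with overall charge +0, Fe is +3.
Fe³⁺: group 8, so d-count = 8 − 3 = 5.
High-spin d⁵ fills as t₂g³ eg² with CFSE 3(−0.4) + 2(+0.6) = 0.0Δo = 0 kJ/mol.
For low-spin the configuration is t₂g⁵ eg⁰: orbital energy -2.0 × 178 = -356 kJ/mol, and 2 additional pairs relative to high-spin add 502 kJ/mol, giving 146 kJ/mol.
Thus E(LS) − E(HS) = 146 kJ/mol.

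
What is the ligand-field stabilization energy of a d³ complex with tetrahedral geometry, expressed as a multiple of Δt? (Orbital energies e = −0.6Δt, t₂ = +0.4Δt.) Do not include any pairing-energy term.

-0.8 Δt

Tetrahedral splitting is small, so the complex is high-spin.
Configuration: e² t₂¹.
CFSE = 2(-0.6Δt) + 1(0.4Δt) = -1.2Δt + 0.4Δt = -0.8Δt.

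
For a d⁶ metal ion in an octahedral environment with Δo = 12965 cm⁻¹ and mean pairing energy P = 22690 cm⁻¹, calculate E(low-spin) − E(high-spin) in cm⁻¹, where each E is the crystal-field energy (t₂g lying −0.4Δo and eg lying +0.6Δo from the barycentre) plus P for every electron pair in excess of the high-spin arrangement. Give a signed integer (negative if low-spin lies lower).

19450

High-spin: t₂g⁴ eg², CFSE = -0.4Δo = -5186 cm⁻¹.
Low-spin t₂g⁶ eg⁰ gives -2.4Δo = -31116 cm⁻¹, but forming 2 extra pairs costs 2P = 45380 cm⁻¹, so E(LS) = -31116 + 45380 = 14264 cm⁻¹.
Thus E(LS) − E(HS) = 19450 cm⁻¹.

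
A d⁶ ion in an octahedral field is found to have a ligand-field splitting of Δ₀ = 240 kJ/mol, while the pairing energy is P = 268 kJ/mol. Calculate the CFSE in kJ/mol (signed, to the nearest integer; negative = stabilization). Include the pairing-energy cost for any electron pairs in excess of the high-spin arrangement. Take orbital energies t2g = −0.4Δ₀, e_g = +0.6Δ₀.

-96

With Δ₀ < P the complex is high-spin.
Filling d⁶ accordingly: t2g^4 e_g^2.
Orbital CFSE = -0.4Δ₀ = -0.4 × 240 = -96 kJ/mol.
High-spin has no excess pairs, so no pairing correction applies.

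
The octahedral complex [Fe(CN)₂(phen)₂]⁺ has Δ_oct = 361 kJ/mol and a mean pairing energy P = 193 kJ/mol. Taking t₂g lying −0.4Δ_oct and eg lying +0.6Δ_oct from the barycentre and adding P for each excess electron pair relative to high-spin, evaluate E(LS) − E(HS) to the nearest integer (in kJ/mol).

Ligand charges: 2×(-1) from CN⁻ and 2×(+0) from phen sum to -2; with overall charge +1, Fe is +3.
Group 8 minus oxidation state +3 gives a d⁵ configuration for Fe³⁺.
High-spin d⁵ fills as t₂g³ eg² with CFSE 3(−0.4) + 2(+0.6) = 0.0Δ_oct = 0 kJ/mol.
Low-spin: t₂g⁵ eg⁰, orbital CFSE = -2.0Δ_oct = -722 kJ/mol; plus 2 excess pairs × P = +386 kJ/mol; total -336 kJ/mol.
E(LS) − E(HS) = -336 − (0) = -336 kJ/mol.

-336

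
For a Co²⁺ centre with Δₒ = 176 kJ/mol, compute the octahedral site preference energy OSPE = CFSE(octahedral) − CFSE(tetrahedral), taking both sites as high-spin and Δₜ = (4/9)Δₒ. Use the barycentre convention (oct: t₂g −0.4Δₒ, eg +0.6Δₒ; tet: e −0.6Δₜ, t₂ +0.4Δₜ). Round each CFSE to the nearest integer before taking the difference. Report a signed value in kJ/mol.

Co²⁺: group 9, so d-count = 9 − 2 = 7.
Octahedral high-spin t₂g⁵ eg²: CFSE = -0.8 × 176 = -141 kJ/mol.
In a tetrahedral site the filling is e⁴ t₂³: CFSE(tet) = -1.2Δₜ = -1.2 × (4/9)(176) = -94 kJ/mol.
OSPE = -141 − (-94) = -47 kJ/mol.

-47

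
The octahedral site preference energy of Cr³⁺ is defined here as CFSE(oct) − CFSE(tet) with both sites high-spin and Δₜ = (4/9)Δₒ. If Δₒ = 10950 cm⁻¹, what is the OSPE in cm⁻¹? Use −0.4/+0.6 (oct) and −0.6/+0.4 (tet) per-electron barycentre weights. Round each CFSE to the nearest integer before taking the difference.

-9247

Cr is in group 6, so Cr³⁺ is d³ (6 − 3 = 3).
In an octahedral site d³ (HS) is t₂g³ eg⁰, giving CFSE(oct) = -1.2Δₒ = -13140 cm⁻¹.
Tetrahedral: e² t₂¹, CFSE = 2(−0.6) + 1(+0.4) = -0.8Δₜ = -0.8 × (4/9) × 10950 = -3893 cm⁻¹.
OSPE = CFSE(oct) − CFSE(tet) = -13140 − (-3893) = -9247 cm⁻¹.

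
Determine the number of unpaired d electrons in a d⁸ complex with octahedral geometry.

Configuration: t₂g⁶ eg², giving 2 unpaired electrons.

2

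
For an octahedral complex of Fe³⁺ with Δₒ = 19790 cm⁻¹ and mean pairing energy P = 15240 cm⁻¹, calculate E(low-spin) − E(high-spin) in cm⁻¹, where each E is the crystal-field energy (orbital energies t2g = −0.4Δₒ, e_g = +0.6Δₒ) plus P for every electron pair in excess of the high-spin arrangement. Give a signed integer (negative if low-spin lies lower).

-9100

Fe³⁺: group 8, so d-count = 8 − 3 = 5.
High-spin d⁵ fills as t2g^3 e_g^2 with CFSE 3(−0.4) + 2(+0.6) = 0.0Δₒ = 0 cm⁻¹.
Low-spin: t2g^5 e_g^0, orbital CFSE = -2.0Δₒ = -39580 cm⁻¹; plus 2 excess pairs × P = +30480 cm⁻¹; total -9100 cm⁻¹.
Thus E(LS) − E(HS) = -9100 cm⁻¹.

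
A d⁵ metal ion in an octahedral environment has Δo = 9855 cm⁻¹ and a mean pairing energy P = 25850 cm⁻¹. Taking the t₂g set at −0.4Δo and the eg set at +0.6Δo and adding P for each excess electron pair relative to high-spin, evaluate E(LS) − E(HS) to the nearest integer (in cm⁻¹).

High-spin: t₂g³ eg², CFSE = 0.0Δo = 0 cm⁻¹.
Low-spin: t₂g⁵ eg⁰, orbital CFSE = -2.0Δo = -19710 cm⁻¹; plus 2 excess pairs × P = +51700 cm⁻¹; total 31990 cm⁻¹.
Thus E(LS) − E(HS) = 31990 cm⁻¹.

31990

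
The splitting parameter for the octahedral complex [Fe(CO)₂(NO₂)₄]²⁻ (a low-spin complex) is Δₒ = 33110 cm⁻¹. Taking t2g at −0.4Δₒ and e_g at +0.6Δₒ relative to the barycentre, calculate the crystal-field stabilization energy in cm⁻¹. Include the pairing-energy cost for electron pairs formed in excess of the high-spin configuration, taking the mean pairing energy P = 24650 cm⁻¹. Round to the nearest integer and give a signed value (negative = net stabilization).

-30164

Ligand charges: 2×(+0) from CO and 4×(-1) from NO₂⁻ sum to -4; with overall charge -2, Fe is +2.
Fe²⁺: group 8, so d-count = 8 − 2 = 6.
Electron filling gives t2g^6 e_g^0.
CFSE(orbital) = 6×(-0.4Δₒ) + 0×(0.6Δₒ) = -2.4Δₒ; with Δₒ = 33110 cm⁻¹ that is -79464 cm⁻¹.
Relative to high-spin t2g^4 e_g^2 (1 paired), the low-spin configuration has 2 additional pairs, contributing +2 × 24650 = +49300 cm⁻¹.
Combining: -79464 + 49300 = -30164 cm⁻¹.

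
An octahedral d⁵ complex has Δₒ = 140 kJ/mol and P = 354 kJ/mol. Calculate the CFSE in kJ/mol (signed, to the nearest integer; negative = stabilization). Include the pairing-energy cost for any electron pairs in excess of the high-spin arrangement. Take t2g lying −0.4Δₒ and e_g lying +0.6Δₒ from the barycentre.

0

Since Δₒ = 140 kJ/mol < P = 354 kJ/mol, the complex adopts the high-spin configuration.
Configuration: t2g^3 e_g^2.
Orbital CFSE = 0.0Δₒ = 0.0 × 140 = 0 kJ/mol.
High-spin has no excess pairs, so no pairing correction applies.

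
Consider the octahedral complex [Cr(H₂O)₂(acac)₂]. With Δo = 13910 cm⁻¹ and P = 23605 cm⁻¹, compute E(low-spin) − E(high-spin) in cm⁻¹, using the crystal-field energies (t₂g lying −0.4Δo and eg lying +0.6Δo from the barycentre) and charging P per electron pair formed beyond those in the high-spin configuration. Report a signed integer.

9695

Ligand charges: 2×(+0) from H₂O and 2×(-1) from acac⁻ sum to -2; with overall charge +0, Cr is +2.
Cr sits in group 6; removing 2 electrons leaves Cr²⁺ with 6 − 2 = 4 d electrons.
High-spin d⁴ fills as t₂g³ eg¹ with CFSE 3(−0.4) + 1(+0.6) = -0.6Δo = -8346 cm⁻¹.
Low-spin: t₂g⁴ eg⁰, orbital CFSE = -1.6Δo = -22256 cm⁻¹; plus 1 excess pair × P = +23605 cm⁻¹; total 1349 cm⁻¹.
Thus E(LS) − E(HS) = 9695 cm⁻¹.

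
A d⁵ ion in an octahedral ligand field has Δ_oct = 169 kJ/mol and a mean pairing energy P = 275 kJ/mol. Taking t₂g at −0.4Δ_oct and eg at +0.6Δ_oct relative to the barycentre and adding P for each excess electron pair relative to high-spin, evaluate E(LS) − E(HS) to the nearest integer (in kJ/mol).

In the high-spin limit (t₂g³ eg²) the orbital term is 0.0Δ_oct = 0 kJ/mol, with no excess pairing.
Low-spin: t₂g⁵ eg⁰, orbital CFSE = -2.0Δ_oct = -338 kJ/mol; plus 2 excess pairs × P = +550 kJ/mol; total 212 kJ/mol.
Thus E(LS) − E(HS) = 212 kJ/mol.

212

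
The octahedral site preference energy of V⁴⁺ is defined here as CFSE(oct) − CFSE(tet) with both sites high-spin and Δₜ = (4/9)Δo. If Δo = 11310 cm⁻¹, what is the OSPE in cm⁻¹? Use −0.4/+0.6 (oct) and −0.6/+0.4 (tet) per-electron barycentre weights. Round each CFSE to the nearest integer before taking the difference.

Group 5 minus oxidation state +4 gives a d¹ configuration for V⁴⁺.
Octahedral high-spin t2g^1 e_g^0: CFSE = -0.4 × 11310 = -4524 cm⁻¹.
In a tetrahedral site the filling is e^1 t2^0: CFSE(tet) = -0.6Δₜ = -0.6 × (4/9)(11310) = -3016 cm⁻¹.
OSPE = -4524 − (-3016) = -1508 cm⁻¹.

-1508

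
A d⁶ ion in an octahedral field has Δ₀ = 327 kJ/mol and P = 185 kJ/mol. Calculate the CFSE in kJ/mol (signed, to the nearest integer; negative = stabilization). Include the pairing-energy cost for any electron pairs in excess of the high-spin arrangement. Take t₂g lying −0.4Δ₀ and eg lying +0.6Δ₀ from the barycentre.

-415

Δ₀ > P, so pairing is preferred: the ground state is low-spin.
Filling d⁶ accordingly: t₂g⁶ eg⁰.
Orbital CFSE = -2.4Δ₀ = -2.4 × 327 = -785 kJ/mol.
Excess pairs vs high-spin: 3 − 1 = 2; pairing cost = +370 kJ/mol.
Net CFSE = -785 + 370 = -415 kJ/mol.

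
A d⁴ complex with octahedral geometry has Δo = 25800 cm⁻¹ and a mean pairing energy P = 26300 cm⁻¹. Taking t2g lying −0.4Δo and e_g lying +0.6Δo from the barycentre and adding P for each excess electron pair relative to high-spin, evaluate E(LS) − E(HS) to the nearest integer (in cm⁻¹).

500

In the high-spin limit (t2g^3 e_g^1) the orbital term is -0.6Δo = -15480 cm⁻¹, with no excess pairing.
Low-spin t2g^4 e_g^0 gives -1.6Δo = -41280 cm⁻¹, but forming 1 extra pair costs 1P = 26300 cm⁻¹, so E(LS) = -41280 + 26300 = -14980 cm⁻¹.
The difference is -14980 − (-15480) = 500 cm⁻¹, so high-spin lies lower.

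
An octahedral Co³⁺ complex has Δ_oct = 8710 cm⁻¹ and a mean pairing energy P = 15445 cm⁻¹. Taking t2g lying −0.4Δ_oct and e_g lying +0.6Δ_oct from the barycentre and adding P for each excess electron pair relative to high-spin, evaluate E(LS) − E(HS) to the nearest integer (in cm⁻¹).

13470

Co³⁺: group 9, so d-count = 9 − 3 = 6.
High-spin d⁶ fills as t2g^4 e_g^2 with CFSE 4(−0.4) + 2(+0.6) = -0.4Δ_oct = -3484 cm⁻¹.
For low-spin the configuration is t2g^6 e_g^0: orbital energy -2.4 × 8710 = -20904 cm⁻¹, and 2 additional pairs relative to high-spin add 30890 cm⁻¹, giving 9986 cm⁻¹.
The difference is 9986 − (-3484) = 13470 cm⁻¹, so high-spin lies lower.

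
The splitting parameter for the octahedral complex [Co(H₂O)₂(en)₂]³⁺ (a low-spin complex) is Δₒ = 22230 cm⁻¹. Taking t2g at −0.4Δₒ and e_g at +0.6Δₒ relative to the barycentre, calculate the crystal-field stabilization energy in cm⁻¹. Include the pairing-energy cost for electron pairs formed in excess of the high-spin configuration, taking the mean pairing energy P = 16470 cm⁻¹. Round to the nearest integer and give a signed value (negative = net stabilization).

Ligand charges: 2×(+0) from H₂O and 2×(+0) from en sum to +0; with overall charge +3, Co is +3.
Co³⁺: group 9, so d-count = 9 − 3 = 6.
The d⁶ electrons fill as t2g^6 e_g^0.
The orbital stabilization is -2.4Δₒ = -2.4 × 22230 = -53352 cm⁻¹.
Pairing penalty: 3 pairs vs 1 in the high-spin reference → 2 extra × P = 32940 cm⁻¹.
Overall CFSE = -53352 + 32940 = -20412 cm⁻¹.

-20412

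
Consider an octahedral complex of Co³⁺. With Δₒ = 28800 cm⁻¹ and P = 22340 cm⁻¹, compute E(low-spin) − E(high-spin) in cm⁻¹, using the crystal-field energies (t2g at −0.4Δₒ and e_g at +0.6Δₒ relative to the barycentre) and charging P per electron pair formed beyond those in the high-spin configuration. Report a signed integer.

-12920

Co is in group 9, so Co³⁺ is d⁶ (9 − 3 = 6).
In the high-spin limit (t2g^4 e_g^2) the orbital term is -0.4Δₒ = -11520 cm⁻¹, with no excess pairing.
Low-spin t2g^6 e_g^0 gives -2.4Δₒ = -69120 cm⁻¹, but forming 2 extra pairs costs 2P = 44680 cm⁻¹, so E(LS) = -69120 + 44680 = -24440 cm⁻¹.
The difference is -24440 − (-11520) = -12920 cm⁻¹, so low-spin lies lower.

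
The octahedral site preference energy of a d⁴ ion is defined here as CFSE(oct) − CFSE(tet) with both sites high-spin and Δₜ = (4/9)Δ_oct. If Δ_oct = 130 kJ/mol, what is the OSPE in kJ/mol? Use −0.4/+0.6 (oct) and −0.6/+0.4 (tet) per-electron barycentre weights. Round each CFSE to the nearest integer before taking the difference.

Octahedral (high-spin): t₂g³ eg¹, CFSE = 3(−0.4) + 1(+0.6) = -0.6Δ_oct = -0.6 × 130 = -78 kJ/mol.
Tetrahedral: e² t₂², CFSE = 2(−0.6) + 2(+0.4) = -0.4Δₜ = -0.4 × (4/9) × 130 = -23 kJ/mol.
Subtracting, OSPE = -78 − (-23) = -55 kJ/mol.

-55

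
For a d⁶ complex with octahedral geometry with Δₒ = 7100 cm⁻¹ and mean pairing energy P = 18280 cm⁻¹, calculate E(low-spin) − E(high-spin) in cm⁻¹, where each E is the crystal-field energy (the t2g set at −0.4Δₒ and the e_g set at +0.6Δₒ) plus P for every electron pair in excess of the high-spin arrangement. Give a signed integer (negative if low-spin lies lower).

22360

High-spin: t2g^4 e_g^2, CFSE = -0.4Δₒ = -2840 cm⁻¹.
For low-spin the configuration is t2g^6 e_g^0: orbital energy -2.4 × 7100 = -17040 cm⁻¹, and 2 additional pairs relative to high-spin add 36560 cm⁻¹, giving 19520 cm⁻¹.
The difference is 19520 − (-2840) = 22360 cm⁻¹, so high-spin lies lower.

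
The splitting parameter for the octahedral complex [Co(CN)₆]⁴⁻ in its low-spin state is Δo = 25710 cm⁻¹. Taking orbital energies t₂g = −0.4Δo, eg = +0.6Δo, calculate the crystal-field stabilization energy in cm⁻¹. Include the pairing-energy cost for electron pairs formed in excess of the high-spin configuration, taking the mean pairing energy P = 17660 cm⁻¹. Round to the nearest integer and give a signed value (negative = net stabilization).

Each CN⁻ contributes -1; 6 × (-1) = -6. With overall charge -4, Co is in the +2 oxidation state.
Co²⁺: group 9, so d-count = 9 − 2 = 7.
Configuration: t₂g⁶ eg¹.
CFSE(orbital) = 6×(-0.4Δo) + 1×(0.6Δo) = -1.8Δo; with Δo = 25710 cm⁻¹ that is -46278 cm⁻¹.
High-spin d⁷ would be t₂g⁵ eg² with 2 pairs; low-spin has 3, so 1 excess pair costs +1P = +17660 cm⁻¹.
Overall CFSE = -46278 + 17660 = -28618 cm⁻¹.

-28618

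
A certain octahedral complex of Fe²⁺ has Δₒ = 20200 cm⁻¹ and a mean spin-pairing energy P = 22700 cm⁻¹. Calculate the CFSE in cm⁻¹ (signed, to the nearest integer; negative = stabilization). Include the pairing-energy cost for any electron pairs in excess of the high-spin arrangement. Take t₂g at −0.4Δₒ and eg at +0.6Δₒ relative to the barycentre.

Fe²⁺: group 8, so d-count = 8 − 2 = 6.
Since Δₒ = 20200 cm⁻¹ < P = 22700 cm⁻¹, the complex adopts the high-spin configuration.
That gives t₂g⁴ eg².
Orbital CFSE = -0.4Δₒ = -0.4 × 20200 = -8080 cm⁻¹.
High-spin has no excess pairs, so no pairing correction applies.

-8080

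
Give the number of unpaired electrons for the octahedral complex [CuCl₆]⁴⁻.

Each Cl⁻ contributes -1; 6 × (-1) = -6. With overall charge -4, Cu is in the +2 oxidation state.
Cu sits in group 11; removing 2 electrons leaves Cu²⁺ with 11 − 2 = 9 d electrons.
Configuration: t₂g⁶ eg³, giving 1 unpaired electron.

1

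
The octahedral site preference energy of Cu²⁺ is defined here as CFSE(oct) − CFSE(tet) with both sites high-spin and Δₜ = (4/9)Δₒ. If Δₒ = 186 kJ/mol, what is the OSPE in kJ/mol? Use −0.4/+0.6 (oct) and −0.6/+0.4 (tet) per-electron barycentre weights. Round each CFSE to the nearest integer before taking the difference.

-79

Group 11 minus oxidation state +2 gives a d⁹ configuration for Cu²⁺.
Octahedral high-spin t₂g⁶ eg³: CFSE = -0.6 × 186 = -112 kJ/mol.
In a tetrahedral site the filling is e⁴ t₂⁵: CFSE(tet) = -0.4Δₜ = -0.4 × (4/9)(186) = -33 kJ/mol.
Subtracting, OSPE = -112 − (-33) = -79 kJ/mol.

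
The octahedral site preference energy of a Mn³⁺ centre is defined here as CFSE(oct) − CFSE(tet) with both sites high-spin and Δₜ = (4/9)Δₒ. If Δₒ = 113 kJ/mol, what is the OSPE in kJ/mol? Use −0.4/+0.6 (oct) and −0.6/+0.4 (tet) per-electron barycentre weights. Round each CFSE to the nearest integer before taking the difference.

Mn is in group 7, so Mn³⁺ is d⁴ (7 − 3 = 4).
Octahedral (high-spin): t₂g³ eg¹, CFSE = 3(−0.4) + 1(+0.6) = -0.6Δₒ = -0.6 × 113 = -68 kJ/mol.
Tetrahedral: e² t₂², CFSE = 2(−0.6) + 2(+0.4) = -0.4Δₜ = -0.4 × (4/9) × 113 = -20 kJ/mol.
Subtracting, OSPE = -68 − (-20) = -48 kJ/mol.

-48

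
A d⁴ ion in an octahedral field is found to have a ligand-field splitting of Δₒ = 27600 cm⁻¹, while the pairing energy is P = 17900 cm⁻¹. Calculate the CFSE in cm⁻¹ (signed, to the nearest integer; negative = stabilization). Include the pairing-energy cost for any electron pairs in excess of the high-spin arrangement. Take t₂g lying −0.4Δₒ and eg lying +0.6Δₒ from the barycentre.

Δₒ > P, so pairing is preferred: the ground state is low-spin.
Configuration: t₂g⁴ eg⁰.
Orbital CFSE = -1.6Δₒ = -1.6 × 27600 = -44160 cm⁻¹.
Excess pairs vs high-spin: 1 − 0 = 1; pairing cost = +17900 cm⁻¹.
Net CFSE = -44160 + 17900 = -26260 cm⁻¹.

-26260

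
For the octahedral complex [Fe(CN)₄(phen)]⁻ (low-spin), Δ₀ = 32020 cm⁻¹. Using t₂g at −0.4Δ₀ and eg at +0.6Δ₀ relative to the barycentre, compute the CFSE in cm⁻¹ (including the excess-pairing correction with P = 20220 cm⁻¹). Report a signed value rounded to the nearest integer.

-23600

Ligand charges: 4×(-1) from CN⁻ and 1×(+0) from phen sum to -4; with overall charge -1, Fe is +3.
Group 8 minus oxidation state +3 gives a d⁵ configuration for Fe³⁺.
The d⁵ electrons fill as t₂g⁵ eg⁰.
Orbital CFSE = 5(-0.4) + 0(0.6) = -2.0Δ₀ = -2.0 × 32020 = -64040 cm⁻¹.
Relative to high-spin t₂g³ eg² (0 paired), the low-spin configuration has 2 additional pairs, contributing +2 × 20220 = +40440 cm⁻¹.
Overall CFSE = -64040 + 40440 = -23600 cm⁻¹.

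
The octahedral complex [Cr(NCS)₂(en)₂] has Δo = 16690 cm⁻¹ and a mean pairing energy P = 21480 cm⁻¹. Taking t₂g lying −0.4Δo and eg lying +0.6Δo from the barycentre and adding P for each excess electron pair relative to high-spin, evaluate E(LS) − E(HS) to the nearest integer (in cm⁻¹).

Ligand charges: 2×(-1) from NCS⁻ and 2×(+0) from en sum to -2; with overall charge +0, Cr is +2.
Group 6 minus oxidation state +2 gives a d⁴ configuration for Cr²⁺.
High-spin d⁴ fills as t₂g³ eg¹ with CFSE 3(−0.4) + 1(+0.6) = -0.6Δo = -10014 cm⁻¹.
For low-spin the configuration is t₂g⁴ eg⁰: orbital energy -1.6 × 16690 = -26704 cm⁻¹, and 1 additional pair relative to high-spin adds 21480 cm⁻¹, giving -5224 cm⁻¹.
The difference is -5224 − (-10014) = 4790 cm⁻¹, so high-spin lies lower.

4790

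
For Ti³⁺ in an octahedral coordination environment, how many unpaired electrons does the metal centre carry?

Ti is in group 4, so Ti³⁺ is d¹ (4 − 3 = 1).
For octahedral d¹ the high- and low-spin configurations coincide.
Configuration: t₂g¹ eg⁰, giving 1 unpaired electron.

1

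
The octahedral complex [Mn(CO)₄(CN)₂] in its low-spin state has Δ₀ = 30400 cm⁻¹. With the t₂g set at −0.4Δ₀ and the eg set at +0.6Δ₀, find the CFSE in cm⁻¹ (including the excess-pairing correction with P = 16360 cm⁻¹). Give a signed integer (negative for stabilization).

-28080

Ligand charges: 4×(+0) from CO and 2×(-1) from CN⁻ sum to -2; with overall charge +0, Mn is +2.
Mn sits in group 7; removing 2 electrons leaves Mn²⁺ with 7 − 2 = 5 d electrons.
The d⁵ electrons fill as t₂g⁵ eg⁰.
Orbital CFSE = 5(-0.4) + 0(0.6) = -2.0Δ₀ = -2.0 × 30400 = -60800 cm⁻¹.
Relative to high-spin t₂g³ eg² (0 paired), the low-spin configuration has 2 additional pairs, contributing +2 × 16360 = +32720 cm⁻¹.
Combining: -60800 + 32720 = -28080 cm⁻¹.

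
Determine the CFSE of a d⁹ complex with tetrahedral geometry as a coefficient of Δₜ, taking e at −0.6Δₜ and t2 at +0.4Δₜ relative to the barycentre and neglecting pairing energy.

Tetrahedral splitting is small, so the complex is high-spin.
Configuration: e^4 t2^5.
CFSE = 4(-0.6Δₜ) + 5(0.4Δₜ) = -2.4Δₜ + 2.0Δₜ = -0.4Δₜ.

-0.4 Δₜ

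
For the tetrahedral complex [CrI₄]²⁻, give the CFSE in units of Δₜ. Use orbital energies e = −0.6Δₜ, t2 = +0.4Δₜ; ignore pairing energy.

-0.4 Δₜ

Each I⁻ contributes -1; 4 × (-1) = -4. With overall charge -2, Cr is in the +2 oxidation state.
Cr²⁺: group 6, so d-count = 6 − 2 = 4.
With tetrahedral geometry the complex is necessarily high-spin.
Configuration: e^2 t2^2.
CFSE = 2(-0.6Δₜ) + 2(0.4Δₜ) = -1.2Δₜ + 0.8Δₜ = -0.4Δₜ.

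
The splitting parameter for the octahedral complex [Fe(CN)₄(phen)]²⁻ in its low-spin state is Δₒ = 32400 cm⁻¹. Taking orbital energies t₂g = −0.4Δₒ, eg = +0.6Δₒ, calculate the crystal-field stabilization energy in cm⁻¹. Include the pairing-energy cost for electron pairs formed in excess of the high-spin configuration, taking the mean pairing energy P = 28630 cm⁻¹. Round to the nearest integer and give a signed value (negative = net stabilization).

-20500

Ligand charges: 4×(-1) from CN⁻ and 1×(+0) from phen sum to -4; with overall charge -2, Fe is +2.
Fe²⁺: group 8, so d-count = 8 − 2 = 6.
Electron filling gives t₂g⁶ eg⁰.
The orbital stabilization is -2.4Δₒ = -2.4 × 32400 = -77760 cm⁻¹.
Relative to high-spin t₂g⁴ eg² (1 paired), the low-spin configuration has 2 additional pairs, contributing +2 × 28630 = +57260 cm⁻¹.
Combining: -77760 + 57260 = -20500 cm⁻¹.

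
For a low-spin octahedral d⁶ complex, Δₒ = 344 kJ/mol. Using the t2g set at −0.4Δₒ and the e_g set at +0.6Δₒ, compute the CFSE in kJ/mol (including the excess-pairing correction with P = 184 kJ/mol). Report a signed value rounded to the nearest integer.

The d⁶ electrons fill as t2g^6 e_g^0.
CFSE(orbital) = 6×(-0.4Δₒ) + 0×(0.6Δₒ) = -2.4Δₒ; with Δₒ = 344 kJ/mol that is -826 kJ/mol.
High-spin d⁶ would be t2g^4 e_g^2 with 1 pair; low-spin has 3, so 2 excess pairs cost +2P = +368 kJ/mol.
Net CFSE = -826 + 368 = -458 kJ/mol.

-458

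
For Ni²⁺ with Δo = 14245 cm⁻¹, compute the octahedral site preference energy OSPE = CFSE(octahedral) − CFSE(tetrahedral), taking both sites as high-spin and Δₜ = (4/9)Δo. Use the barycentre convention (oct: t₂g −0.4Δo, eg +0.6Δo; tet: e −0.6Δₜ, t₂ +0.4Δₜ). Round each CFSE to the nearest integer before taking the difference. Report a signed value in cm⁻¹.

Ni²⁺: group 10, so d-count = 10 − 2 = 8.
Octahedral high-spin t₂g⁶ eg²: CFSE = -1.2 × 14245 = -17094 cm⁻¹.
In a tetrahedral site the filling is e⁴ t₂⁴: CFSE(tet) = -0.8Δₜ = -0.8 × (4/9)(14245) = -5065 cm⁻¹.
OSPE = -17094 − (-5065) = -12029 cm⁻¹.

-12029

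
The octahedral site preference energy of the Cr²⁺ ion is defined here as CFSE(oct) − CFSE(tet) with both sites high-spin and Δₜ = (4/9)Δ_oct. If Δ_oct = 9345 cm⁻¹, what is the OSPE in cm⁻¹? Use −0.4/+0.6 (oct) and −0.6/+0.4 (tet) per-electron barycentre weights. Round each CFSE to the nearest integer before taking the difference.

Cr²⁺: group 6, so d-count = 6 − 2 = 4.
In an octahedral site d⁴ (HS) is t₂g³ eg¹, giving CFSE(oct) = -0.6Δ_oct = -5607 cm⁻¹.
Tetrahedral e² t₂² gives -0.4Δₜ = -0.4 × (4/9) × 9345 = -1661 cm⁻¹.
Subtracting, OSPE = -5607 − (-1661) = -3946 cm⁻¹.

-3946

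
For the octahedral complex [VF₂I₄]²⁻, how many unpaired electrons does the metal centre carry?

Ligand charges: 2×(-1) from F⁻ and 4×(-1) from I⁻ sum to -6; with overall charge -2, V is +4.
V is in group 5, so V⁴⁺ is d¹ (5 − 4 = 1).
Configuration: t2g^1 e_g^0, giving 1 unpaired electron.

1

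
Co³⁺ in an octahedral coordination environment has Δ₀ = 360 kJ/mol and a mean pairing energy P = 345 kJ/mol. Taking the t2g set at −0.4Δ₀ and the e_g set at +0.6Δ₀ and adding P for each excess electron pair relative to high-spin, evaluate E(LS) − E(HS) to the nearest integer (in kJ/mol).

-30

Group 9 minus oxidation state +3 gives a d⁶ configuration for Co³⁺.
In the high-spin limit (t2g^4 e_g^2) the orbital term is -0.4Δ₀ = -144 kJ/mol, with no excess pairing.
For low-spin the configuration is t2g^6 e_g^0: orbital energy -2.4 × 360 = -864 kJ/mol, and 2 additional pairs relative to high-spin add 690 kJ/mol, giving -174 kJ/mol.
E(LS) − E(HS) = -174 − (-144) = -30 kJ/mol.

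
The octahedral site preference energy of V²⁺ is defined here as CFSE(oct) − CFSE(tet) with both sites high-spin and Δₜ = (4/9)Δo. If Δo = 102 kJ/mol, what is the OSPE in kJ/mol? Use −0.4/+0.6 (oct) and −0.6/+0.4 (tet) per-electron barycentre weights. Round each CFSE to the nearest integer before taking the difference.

-86

Group 5 minus oxidation state +2 gives a d³ configuration for V²⁺.
Octahedral (high-spin): t₂g³ eg⁰, CFSE = 3(−0.4) + 0(+0.6) = -1.2Δo = -1.2 × 102 = -122 kJ/mol.
Tetrahedral: e² t₂¹, CFSE = 2(−0.6) + 1(+0.4) = -0.8Δₜ = -0.8 × (4/9) × 102 = -36 kJ/mol.
Subtracting, OSPE = -122 − (-36) = -86 kJ/mol.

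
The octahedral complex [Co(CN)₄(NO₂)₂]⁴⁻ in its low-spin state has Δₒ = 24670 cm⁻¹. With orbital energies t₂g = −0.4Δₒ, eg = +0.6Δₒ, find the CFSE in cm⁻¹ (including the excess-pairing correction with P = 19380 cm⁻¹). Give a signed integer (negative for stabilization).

Ligand charges: 4×(-1) from CN⁻ and 2×(-1) from NO₂⁻ sum to -6; with overall charge -4, Co is +2.
Group 9 minus oxidation state +2 gives a d⁷ configuration for Co²⁺.
Electron filling gives t₂g⁶ eg¹.
The orbital stabilization is -1.8Δₒ = -1.8 × 24670 = -44406 cm⁻¹.
Relative to high-spin t₂g⁵ eg² (2 paired), the low-spin configuration has 1 additional pair, contributing +1 × 19380 = +19380 cm⁻¹.
Overall CFSE = -44406 + 19380 = -25026 cm⁻¹.

-25026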